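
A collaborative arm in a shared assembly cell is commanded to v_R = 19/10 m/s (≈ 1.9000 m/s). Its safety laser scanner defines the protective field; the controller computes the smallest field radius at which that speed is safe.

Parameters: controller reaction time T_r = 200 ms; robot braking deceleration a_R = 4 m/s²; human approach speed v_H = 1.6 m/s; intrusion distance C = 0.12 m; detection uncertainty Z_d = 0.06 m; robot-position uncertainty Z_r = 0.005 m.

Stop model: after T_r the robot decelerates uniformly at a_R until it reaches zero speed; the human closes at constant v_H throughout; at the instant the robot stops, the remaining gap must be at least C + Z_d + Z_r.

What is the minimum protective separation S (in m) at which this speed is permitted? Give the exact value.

S_min = 1677/800 m = 2.0962 m

T_s = v_R/a_R = (19/10)/4 = 0.4750 s
robot covers v_R·T_r = 1.9000·0.2000 = 0.3800 m before braking
braking distance = 1.9000²/(2·4.0000) = 0.4512 m
human closes 1.6000·0.6750 = 1.0800 m
margins: 0.1200+0.0600+0.0050 = 0.1850 m
S_min ≈ 0.3800+0.4512+1.0800+0.1850  ⇒  S_min = 1677/800 m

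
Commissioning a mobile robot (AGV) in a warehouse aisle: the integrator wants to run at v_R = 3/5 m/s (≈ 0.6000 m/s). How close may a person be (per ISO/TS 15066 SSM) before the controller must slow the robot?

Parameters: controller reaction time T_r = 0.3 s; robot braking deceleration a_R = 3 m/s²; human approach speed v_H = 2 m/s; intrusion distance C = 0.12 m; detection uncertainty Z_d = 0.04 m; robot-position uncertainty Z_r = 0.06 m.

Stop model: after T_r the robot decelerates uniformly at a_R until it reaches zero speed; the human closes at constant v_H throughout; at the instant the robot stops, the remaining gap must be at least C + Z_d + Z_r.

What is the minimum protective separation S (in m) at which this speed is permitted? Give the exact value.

S_min = 73/50 m = 1.4600 m

T_s = v_R/a_R = (3/5)/3 = 0.2000 s
robot covers v_R·T_r = 0.6000·0.3000 = 0.1800 m before braking
robot under decel: 0.6000²/(2·3.0000) = 0.0600 m
human over T_r+T_s: 2.0000·(0.3000+0.2000) = 1.0000 m
margins: 0.1200+0.0400+0.0600 = 0.2200 m
S_min ≈ 0.1800+0.0600+1.0000+0.2200  ⇒  S_min = 73/50 m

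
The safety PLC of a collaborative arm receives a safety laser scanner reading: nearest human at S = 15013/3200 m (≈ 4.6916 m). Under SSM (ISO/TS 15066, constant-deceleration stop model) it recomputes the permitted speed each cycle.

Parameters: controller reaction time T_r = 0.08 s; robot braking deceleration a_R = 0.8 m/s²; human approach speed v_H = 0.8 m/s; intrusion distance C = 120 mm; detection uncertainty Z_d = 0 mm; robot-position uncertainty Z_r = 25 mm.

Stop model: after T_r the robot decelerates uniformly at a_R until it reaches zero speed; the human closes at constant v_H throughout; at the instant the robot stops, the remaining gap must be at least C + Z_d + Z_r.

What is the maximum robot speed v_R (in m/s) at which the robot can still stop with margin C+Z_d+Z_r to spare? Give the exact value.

v_R_max = 39/20 m/s = 1.9500 m/s

collect terms ⇒ (5/8)·v_R² + (27/25)·v_R + (-71721/16000) = 0
  disc = (27/25)² − 4·(5/8)·(-71721/16000) = 1979649/160000 ; √disc = 1407/400
  v_R = (−(27/25) + 1407/400) / (2·(5/8)) = 39/20 m/s
check:
stop time T_s = (39/20)/(4/5) = 2.4375 s
robot in T_r: 1.9500·0.0800 = 0.1560 m
braking distance = 1.9500²/(2·0.8000) = 2.3766 m
person approaches 0.8000·(0.0800+2.4375) = 2.0140 m
margins: 0.1200+0.0000+0.0250 = 0.1450 m
sum ≈ 0.1560+2.3766+2.0140+0.1450 ≈ 4.6916 m = S ✓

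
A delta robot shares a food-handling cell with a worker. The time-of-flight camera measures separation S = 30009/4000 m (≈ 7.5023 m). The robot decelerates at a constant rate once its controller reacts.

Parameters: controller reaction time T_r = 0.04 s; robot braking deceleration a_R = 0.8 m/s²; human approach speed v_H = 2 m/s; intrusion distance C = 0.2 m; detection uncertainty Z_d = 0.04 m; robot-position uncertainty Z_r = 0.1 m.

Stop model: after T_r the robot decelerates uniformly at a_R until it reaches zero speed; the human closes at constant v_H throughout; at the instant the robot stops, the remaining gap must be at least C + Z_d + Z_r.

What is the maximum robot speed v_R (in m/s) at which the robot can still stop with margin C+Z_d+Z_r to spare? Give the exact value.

v_R_max = 19/10 m/s = 1.9000 m/s

collect terms ⇒ (5/8)·v_R² + (127/50)·v_R + (-28329/4000) = 0
  disc = (127/50)² − 4·(5/8)·(-28329/4000) = 966289/40000 ; √disc = 983/200
  v_R = (−(127/50) + 983/200) / (2·(5/8)) = 19/10 m/s
check:
braking lasts T_s = (19/10)/(4/5) = 2.3750 s
robot in T_r: 1.9000·0.0400 = 0.0760 m
robot under decel: 1.9000²/(2·0.8000) = 2.2563 m
human closes 2.0000·2.4150 = 4.8300 m
residual clearance needed = 0.2000+0.0400+0.1000 = 0.3400 m
sum ≈ 0.0760+2.2563+4.8300+0.3400 ≈ 7.5023 m = S ✓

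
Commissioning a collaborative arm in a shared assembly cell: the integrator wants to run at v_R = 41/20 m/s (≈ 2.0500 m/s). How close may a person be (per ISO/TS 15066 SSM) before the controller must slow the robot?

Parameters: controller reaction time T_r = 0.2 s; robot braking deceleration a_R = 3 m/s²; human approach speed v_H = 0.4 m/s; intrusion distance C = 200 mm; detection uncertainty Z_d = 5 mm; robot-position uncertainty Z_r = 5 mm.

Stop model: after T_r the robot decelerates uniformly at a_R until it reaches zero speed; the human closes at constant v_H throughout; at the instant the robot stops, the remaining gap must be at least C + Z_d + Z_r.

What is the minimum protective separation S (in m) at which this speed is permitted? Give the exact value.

S_min = 1339/800 m = 1.6738 m

T_s = v_R/a_R = (41/20)/3 = 0.6833 s
reaction-phase robot travel = 2.0500·0.2000 = 0.4100 m
braking distance = 2.0500²/(2·3.0000) = 0.7004 m
human closes 0.4000·0.8833 = 0.3533 m
residual clearance needed = 0.2000+0.0050+0.0050 = 0.2100 m
S_min ≈ 0.4100+0.7004+0.3533+0.2100  ⇒  S_min = 1339/800 m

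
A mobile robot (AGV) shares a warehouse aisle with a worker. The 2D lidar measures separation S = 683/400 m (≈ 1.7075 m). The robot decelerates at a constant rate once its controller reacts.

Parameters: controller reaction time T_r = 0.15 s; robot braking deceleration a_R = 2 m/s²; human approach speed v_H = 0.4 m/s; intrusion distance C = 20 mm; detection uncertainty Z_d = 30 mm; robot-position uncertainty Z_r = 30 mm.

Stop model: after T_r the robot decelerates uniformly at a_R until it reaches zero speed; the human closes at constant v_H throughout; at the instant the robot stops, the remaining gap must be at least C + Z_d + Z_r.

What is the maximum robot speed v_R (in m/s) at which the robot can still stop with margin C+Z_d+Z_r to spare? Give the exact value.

collect terms ⇒ (1/4)·v_R² + (7/20)·v_R + (-627/400) = 0
  disc = (7/20)² − 4·(1/4)·(-627/400) = 169/100 ; √disc = 13/10
  v_R = (−(7/20) + 13/10) / (2·(1/4)) = 19/10 m/s
check:
stop time T_s = (19/10)/2 = 0.9500 s
robot in T_r: 1.9000·0.1500 = 0.2850 m
braking distance = 1.9000²/(2·2.0000) = 0.9025 m
human closes 0.4000·1.1000 = 0.4400 m
margins: 0.0200+0.0300+0.0300 = 0.0800 m
sum ≈ 0.2850+0.9025+0.4400+0.0800 ≈ 1.7075 m = S ✓

v_R_max = 19/10 m/s = 1.9000 m/s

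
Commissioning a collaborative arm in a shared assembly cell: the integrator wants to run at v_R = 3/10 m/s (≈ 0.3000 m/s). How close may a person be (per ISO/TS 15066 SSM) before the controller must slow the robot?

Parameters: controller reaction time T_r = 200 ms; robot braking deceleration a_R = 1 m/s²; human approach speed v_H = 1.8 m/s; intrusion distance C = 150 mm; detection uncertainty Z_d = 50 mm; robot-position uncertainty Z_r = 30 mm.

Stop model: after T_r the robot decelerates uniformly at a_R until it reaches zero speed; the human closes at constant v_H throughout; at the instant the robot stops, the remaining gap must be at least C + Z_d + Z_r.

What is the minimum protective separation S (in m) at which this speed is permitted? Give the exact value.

S_min = 247/200 m = 1.2350 m

braking lasts T_s = (3/10)/1 = 0.3000 s
reaction-phase robot travel = 0.3000·0.2000 = 0.0600 m
braking distance = 0.3000²/(2·1.0000) = 0.0450 m
human closes 1.8000·0.5000 = 0.9000 m
residual clearance needed = 0.1500+0.0500+0.0300 = 0.2300 m
S_min ≈ 0.0600+0.0450+0.9000+0.2300  ⇒  S_min = 247/200 m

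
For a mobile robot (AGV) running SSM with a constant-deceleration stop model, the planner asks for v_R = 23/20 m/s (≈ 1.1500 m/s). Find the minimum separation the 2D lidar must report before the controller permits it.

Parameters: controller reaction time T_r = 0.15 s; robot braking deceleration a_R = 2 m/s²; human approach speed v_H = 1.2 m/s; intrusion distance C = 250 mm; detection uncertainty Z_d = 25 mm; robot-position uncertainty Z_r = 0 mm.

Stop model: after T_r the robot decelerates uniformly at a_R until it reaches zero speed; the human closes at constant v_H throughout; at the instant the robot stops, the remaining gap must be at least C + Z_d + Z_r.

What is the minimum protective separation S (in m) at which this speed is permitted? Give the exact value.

stop time T_s = (23/20)/2 = 0.5750 s
robot in T_r: 1.1500·0.1500 = 0.1725 m
robot under decel: 1.1500²/(2·2.0000) = 0.3306 m
human closes 1.2000·0.7250 = 0.8700 m
residual clearance needed = 0.2500+0.0250+0.0000 = 0.2750 m
S_min ≈ 0.1725+0.3306+0.8700+0.2750  ⇒  S_min = 2637/1600 m

S_min = 2637/1600 m = 1.6481 m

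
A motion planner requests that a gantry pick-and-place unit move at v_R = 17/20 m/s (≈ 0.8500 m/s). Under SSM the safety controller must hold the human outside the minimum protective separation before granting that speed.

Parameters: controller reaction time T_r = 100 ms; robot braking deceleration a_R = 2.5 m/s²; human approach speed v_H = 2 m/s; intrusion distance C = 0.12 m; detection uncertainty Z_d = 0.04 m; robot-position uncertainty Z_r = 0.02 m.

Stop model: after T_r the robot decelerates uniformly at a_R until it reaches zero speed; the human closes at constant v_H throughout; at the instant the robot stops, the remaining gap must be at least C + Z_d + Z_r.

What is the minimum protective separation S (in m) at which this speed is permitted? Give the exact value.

S_min = 2579/2000 m = 1.2895 m

T_s = v_R/a_R = (17/20)/(5/2) = 0.3400 s
robot in T_r: 0.8500·0.1000 = 0.0850 m
robot under decel: 0.8500²/(2·2.5000) = 0.1445 m
person approaches 2.0000·(0.1000+0.3400) = 0.8800 m
C+Z_d+Z_r = 0.1200+0.0400+0.0200 = 0.1800 m
S_min ≈ 0.0850+0.1445+0.8800+0.1800  ⇒  S_min = 2579/2000 m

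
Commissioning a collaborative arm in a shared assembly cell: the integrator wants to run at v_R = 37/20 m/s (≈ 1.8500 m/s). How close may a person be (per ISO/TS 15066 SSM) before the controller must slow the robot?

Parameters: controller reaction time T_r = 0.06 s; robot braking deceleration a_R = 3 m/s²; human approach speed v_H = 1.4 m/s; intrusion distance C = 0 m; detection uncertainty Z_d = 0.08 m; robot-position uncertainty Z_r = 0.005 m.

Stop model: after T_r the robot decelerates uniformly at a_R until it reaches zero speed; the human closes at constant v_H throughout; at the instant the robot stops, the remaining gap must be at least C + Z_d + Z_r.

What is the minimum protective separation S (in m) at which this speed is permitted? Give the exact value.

S_min = 1371/800 m = 1.7138 m

stop time T_s = (37/20)/3 = 0.6167 s
robot in T_r: 1.8500·0.0600 = 0.1110 m
robot covers 1.8500·0.6167 − ½·3.0000·0.6167² = 0.5704 m while stopping
human closes 1.4000·0.6767 = 0.9473 m
margins: 0.0000+0.0800+0.0050 = 0.0850 m
S_min ≈ 0.1110+0.5704+0.9473+0.0850  ⇒  S_min = 1371/800 m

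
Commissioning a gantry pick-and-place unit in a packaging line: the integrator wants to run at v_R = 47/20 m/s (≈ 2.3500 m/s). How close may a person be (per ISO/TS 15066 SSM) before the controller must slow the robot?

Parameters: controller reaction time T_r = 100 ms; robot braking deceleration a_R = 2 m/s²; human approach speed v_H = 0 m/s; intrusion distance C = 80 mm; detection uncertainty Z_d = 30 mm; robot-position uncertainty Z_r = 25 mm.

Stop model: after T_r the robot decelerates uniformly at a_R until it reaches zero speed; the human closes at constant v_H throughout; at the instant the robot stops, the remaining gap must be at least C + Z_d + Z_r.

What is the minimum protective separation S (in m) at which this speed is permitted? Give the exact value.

S_min = 2801/1600 m = 1.7506 m

stop time T_s = (47/20)/2 = 1.1750 s
reaction-phase robot travel = 2.3500·0.1000 = 0.2350 m
robot under decel: 2.3500²/(2·2.0000) = 1.3806 m
human closes 0.0000·1.2750 = 0.0000 m
residual clearance needed = 0.0800+0.0300+0.0250 = 0.1350 m
S_min ≈ 0.2350+1.3806+0.0000+0.1350  ⇒  S_min = 2801/1600 m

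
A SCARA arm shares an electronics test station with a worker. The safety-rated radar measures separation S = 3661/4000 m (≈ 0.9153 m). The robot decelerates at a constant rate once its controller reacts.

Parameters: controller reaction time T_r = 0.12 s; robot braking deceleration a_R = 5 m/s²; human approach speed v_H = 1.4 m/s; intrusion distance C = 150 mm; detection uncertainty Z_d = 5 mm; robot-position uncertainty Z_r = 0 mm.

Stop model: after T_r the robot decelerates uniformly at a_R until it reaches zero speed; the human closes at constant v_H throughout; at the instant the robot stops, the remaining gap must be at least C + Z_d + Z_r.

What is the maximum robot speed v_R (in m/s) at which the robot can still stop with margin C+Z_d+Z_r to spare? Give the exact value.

v_R_max = 23/20 m/s = 1.1500 m/s

at the boundary: (1/10)·v² + (2/5)·v + (-2369/4000) = 0
  disc = (2/5)² − 4·(1/10)·(-2369/4000) = 3969/10000 ; √disc = 63/100
  v_R = (−(2/5) + 63/100) / (2·(1/10)) = 23/20 m/s
check:
T_s = v_R/a_R = (23/20)/5 = 0.2300 s
robot in T_r: 1.1500·0.1200 = 0.1380 m
robot covers 1.1500·0.2300 − ½·5.0000·0.2300² = 0.1323 m while stopping
person approaches 1.4000·(0.1200+0.2300) = 0.4900 m
margins: 0.1500+0.0050+0.0000 = 0.1550 m
sum ≈ 0.1380+0.1323+0.4900+0.1550 ≈ 0.9153 m = S ✓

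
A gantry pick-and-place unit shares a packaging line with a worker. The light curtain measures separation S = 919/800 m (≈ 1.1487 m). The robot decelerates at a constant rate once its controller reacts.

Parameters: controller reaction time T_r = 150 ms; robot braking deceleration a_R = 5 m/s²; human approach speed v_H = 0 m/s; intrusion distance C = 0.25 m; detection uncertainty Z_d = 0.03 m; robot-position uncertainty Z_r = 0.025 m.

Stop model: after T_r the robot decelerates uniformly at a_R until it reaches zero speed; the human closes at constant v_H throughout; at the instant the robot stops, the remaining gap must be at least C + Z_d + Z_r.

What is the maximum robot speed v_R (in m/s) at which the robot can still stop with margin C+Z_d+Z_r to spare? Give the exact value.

v_R_max = 9/4 m/s = 2.2500 m/s

collect terms ⇒ (1/10)·v_R² + (3/20)·v_R + (-27/32) = 0
  disc = (3/20)² − 4·(1/10)·(-27/32) = 9/25 ; √disc = 3/5
  v_R = (−(3/20) + 3/5) / (2·(1/10)) = 9/4 m/s
check:
stop time T_s = (9/4)/5 = 0.4500 s
robot in T_r: 2.2500·0.1500 = 0.3375 m
braking distance = 2.2500²/(2·5.0000) = 0.5062 m
human over T_r+T_s: 0.0000·(0.1500+0.4500) = 0.0000 m
residual clearance needed = 0.2500+0.0300+0.0250 = 0.3050 m
sum ≈ 0.3375+0.5062+0.0000+0.3050 ≈ 1.1487 m = S ✓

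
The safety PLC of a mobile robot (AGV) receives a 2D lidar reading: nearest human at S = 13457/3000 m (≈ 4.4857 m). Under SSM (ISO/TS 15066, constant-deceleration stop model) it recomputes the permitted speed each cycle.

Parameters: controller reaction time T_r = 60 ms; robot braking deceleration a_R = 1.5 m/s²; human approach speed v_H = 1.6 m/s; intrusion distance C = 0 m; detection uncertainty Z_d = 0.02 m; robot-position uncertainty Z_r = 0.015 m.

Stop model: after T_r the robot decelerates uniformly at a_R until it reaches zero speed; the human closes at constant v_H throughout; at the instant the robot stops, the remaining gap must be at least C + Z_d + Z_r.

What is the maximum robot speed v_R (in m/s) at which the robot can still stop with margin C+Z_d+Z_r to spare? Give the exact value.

collect terms ⇒ (1/3)·v_R² + (169/150)·v_R + (-1633/375) = 0
  disc = (169/150)² − 4·(1/3)·(-1633/375) = 17689/2500 ; √disc = 133/50
  v_R = (−(169/150) + 133/50) / (2·(1/3)) = 23/10 m/s
check:
braking lasts T_s = (23/10)/(3/2) = 1.5333 s
robot in T_r: 2.3000·0.0600 = 0.1380 m
robot covers 2.3000·1.5333 − ½·1.5000·1.5333² = 1.7633 m while stopping
human closes 1.6000·1.5933 = 2.5493 m
margins: 0.0000+0.0200+0.0150 = 0.0350 m
sum ≈ 0.1380+1.7633+2.5493+0.0350 ≈ 4.4857 m = S ✓

v_R_max = 23/10 m/s = 2.3000 m/s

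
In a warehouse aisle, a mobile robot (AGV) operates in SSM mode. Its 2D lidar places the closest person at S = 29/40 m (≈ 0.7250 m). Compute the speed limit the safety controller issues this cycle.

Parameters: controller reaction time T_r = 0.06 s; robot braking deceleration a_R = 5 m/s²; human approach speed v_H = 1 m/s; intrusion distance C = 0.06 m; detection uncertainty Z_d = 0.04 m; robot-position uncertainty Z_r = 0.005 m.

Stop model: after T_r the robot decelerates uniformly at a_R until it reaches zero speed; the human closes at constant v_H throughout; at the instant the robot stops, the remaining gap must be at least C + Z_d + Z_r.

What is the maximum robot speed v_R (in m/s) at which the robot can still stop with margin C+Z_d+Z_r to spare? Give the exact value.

v_R_max = 7/5 m/s = 1.4000 m/s

quadratic (1/10)·v² + (13/50)·v + (-14/25) = 0
  disc = (13/50)² − 4·(1/10)·(-14/25) = 729/2500 ; √disc = 27/50
  v_R = (−(13/50) + 27/50) / (2·(1/10)) = 7/5 m/s
check:
braking lasts T_s = (7/5)/5 = 0.2800 s
robot covers v_R·T_r = 1.4000·0.0600 = 0.0840 m before braking
robot under decel: 1.4000²/(2·5.0000) = 0.1960 m
human over T_r+T_s: 1.0000·(0.0600+0.2800) = 0.3400 m
margins: 0.0600+0.0400+0.0050 = 0.1050 m
sum ≈ 0.0840+0.1960+0.3400+0.1050 ≈ 0.7250 m = S ✓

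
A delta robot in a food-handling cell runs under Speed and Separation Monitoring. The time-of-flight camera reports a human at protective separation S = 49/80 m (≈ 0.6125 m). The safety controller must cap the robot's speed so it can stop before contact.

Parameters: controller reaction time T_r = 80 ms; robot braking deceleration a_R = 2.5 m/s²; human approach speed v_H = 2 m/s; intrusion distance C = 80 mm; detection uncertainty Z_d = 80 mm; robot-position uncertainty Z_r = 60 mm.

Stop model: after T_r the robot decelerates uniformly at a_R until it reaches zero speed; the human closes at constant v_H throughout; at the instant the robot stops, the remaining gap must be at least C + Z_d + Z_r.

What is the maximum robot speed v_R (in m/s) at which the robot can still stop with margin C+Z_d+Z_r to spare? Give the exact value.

at the boundary: (1/5)·v² + (22/25)·v + (-93/400) = 0
  disc = (22/25)² − 4·(1/5)·(-93/400) = 2401/2500 ; √disc = 49/50
  v_R = (−(22/25) + 49/50) / (2·(1/5)) = 1/4 m/s
check:
stop time T_s = (1/4)/(5/2) = 0.1000 s
robot in T_r: 0.2500·0.0800 = 0.0200 m
robot under decel: 0.2500²/(2·2.5000) = 0.0125 m
human closes 2.0000·0.1800 = 0.3600 m
margins: 0.0800+0.0800+0.0600 = 0.2200 m
sum ≈ 0.0200+0.0125+0.3600+0.2200 ≈ 0.6125 m = S ✓

v_R_max = 1/4 m/s = 0.2500 m/s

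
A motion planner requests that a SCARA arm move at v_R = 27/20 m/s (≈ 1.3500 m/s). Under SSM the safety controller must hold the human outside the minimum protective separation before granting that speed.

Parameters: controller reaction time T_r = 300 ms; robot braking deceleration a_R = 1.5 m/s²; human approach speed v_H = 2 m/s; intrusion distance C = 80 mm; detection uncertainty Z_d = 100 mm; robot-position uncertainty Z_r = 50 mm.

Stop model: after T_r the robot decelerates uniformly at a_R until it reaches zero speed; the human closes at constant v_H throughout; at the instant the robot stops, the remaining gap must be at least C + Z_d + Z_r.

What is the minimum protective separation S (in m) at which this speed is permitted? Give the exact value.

S_min = 1457/400 m = 3.6425 m

T_s = v_R/a_R = (27/20)/(3/2) = 0.9000 s
reaction-phase robot travel = 1.3500·0.3000 = 0.4050 m
robot under decel: 1.3500²/(2·1.5000) = 0.6075 m
person approaches 2.0000·(0.3000+0.9000) = 2.4000 m
residual clearance needed = 0.0800+0.1000+0.0500 = 0.2300 m
S_min ≈ 0.4050+0.6075+2.4000+0.2300  ⇒  S_min = 1457/400 m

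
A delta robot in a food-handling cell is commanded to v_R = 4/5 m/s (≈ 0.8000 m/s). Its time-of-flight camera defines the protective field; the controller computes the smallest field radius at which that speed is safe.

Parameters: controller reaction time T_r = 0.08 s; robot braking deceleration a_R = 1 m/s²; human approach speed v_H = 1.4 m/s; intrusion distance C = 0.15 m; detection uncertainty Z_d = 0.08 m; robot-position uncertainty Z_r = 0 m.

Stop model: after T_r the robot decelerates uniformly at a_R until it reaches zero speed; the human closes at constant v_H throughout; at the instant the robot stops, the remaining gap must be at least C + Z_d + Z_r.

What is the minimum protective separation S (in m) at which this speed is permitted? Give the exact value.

S_min = 923/500 m = 1.8460 m

stop time T_s = (4/5)/1 = 0.8000 s
robot covers v_R·T_r = 0.8000·0.0800 = 0.0640 m before braking
braking distance = 0.8000²/(2·1.0000) = 0.3200 m
human closes 1.4000·0.8800 = 1.2320 m
residual clearance needed = 0.1500+0.0800+0.0000 = 0.2300 m
S_min ≈ 0.0640+0.3200+1.2320+0.2300  ⇒  S_min = 923/500 m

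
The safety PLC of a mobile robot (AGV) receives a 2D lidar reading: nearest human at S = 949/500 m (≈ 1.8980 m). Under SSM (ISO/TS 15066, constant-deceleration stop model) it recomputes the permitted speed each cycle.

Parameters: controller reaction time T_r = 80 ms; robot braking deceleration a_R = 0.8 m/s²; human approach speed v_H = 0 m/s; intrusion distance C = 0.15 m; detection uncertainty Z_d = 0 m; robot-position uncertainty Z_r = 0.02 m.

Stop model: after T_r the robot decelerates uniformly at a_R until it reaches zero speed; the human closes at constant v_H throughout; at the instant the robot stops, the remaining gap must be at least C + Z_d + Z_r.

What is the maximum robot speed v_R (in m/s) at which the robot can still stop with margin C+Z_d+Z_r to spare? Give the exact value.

at the boundary: (5/8)·v² + (2/25)·v + (-216/125) = 0
  disc = (2/25)² − 4·(5/8)·(-216/125) = 2704/625 ; √disc = 52/25
  v_R = (−(2/25) + 52/25) / (2·(5/8)) = 8/5 m/s
check:
T_s = v_R/a_R = (8/5)/(4/5) = 2.0000 s
robot covers v_R·T_r = 1.6000·0.0800 = 0.1280 m before braking
robot covers 1.6000·2.0000 − ½·0.8000·2.0000² = 1.6000 m while stopping
human closes 0.0000·2.0800 = 0.0000 m
C+Z_d+Z_r = 0.1500+0.0000+0.0200 = 0.1700 m
sum ≈ 0.1280+1.6000+0.0000+0.1700 ≈ 1.8980 m = S ✓

v_R_max = 8/5 m/s = 1.6000 m/s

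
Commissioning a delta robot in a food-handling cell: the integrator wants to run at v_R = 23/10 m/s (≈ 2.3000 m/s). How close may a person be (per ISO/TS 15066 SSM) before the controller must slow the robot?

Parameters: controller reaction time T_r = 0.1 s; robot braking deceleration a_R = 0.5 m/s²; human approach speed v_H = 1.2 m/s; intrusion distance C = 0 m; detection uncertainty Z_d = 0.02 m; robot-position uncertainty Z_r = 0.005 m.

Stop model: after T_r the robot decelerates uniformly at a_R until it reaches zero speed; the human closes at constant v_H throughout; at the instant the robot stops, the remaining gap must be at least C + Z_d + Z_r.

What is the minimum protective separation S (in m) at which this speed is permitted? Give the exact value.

braking lasts T_s = (23/10)/(1/2) = 4.6000 s
reaction-phase robot travel = 2.3000·0.1000 = 0.2300 m
robot under decel: 2.3000²/(2·0.5000) = 5.2900 m
human over T_r+T_s: 1.2000·(0.1000+4.6000) = 5.6400 m
C+Z_d+Z_r = 0.0000+0.0200+0.0050 = 0.0250 m
S_min ≈ 0.2300+5.2900+5.6400+0.0250  ⇒  S_min = 2237/200 m

S_min = 2237/200 m = 11.1850 m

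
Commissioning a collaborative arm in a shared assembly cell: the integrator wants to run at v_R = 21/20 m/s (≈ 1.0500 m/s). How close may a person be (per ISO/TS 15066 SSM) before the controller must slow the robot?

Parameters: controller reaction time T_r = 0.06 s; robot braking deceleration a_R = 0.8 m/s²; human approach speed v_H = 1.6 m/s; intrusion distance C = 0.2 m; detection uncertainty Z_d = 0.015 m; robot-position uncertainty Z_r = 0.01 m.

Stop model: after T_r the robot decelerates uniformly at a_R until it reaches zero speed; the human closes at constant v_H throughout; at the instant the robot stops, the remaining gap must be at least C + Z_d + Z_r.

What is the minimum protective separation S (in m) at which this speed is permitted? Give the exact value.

S_min = 50769/16000 m = 3.1731 m

T_s = v_R/a_R = (21/20)/(4/5) = 1.3125 s
robot in T_r: 1.0500·0.0600 = 0.0630 m
robot under decel: 1.0500²/(2·0.8000) = 0.6891 m
human over T_r+T_s: 1.6000·(0.0600+1.3125) = 2.1960 m
margins: 0.2000+0.0150+0.0100 = 0.2250 m
S_min ≈ 0.0630+0.6891+2.1960+0.2250  ⇒  S_min = 50769/16000 m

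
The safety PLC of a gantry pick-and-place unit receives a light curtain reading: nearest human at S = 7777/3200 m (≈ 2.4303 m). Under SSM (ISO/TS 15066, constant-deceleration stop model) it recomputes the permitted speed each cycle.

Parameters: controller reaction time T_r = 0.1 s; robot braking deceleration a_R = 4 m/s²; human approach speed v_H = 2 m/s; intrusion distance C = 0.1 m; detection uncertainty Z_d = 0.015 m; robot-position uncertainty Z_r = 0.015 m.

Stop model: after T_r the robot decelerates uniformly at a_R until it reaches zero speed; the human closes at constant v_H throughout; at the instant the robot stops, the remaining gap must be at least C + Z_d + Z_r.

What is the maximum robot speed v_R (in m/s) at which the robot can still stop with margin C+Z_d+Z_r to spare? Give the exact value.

v_R_max = 47/20 m/s = 2.3500 m/s

at the boundary: (1/8)·v² + (3/5)·v + (-6721/3200) = 0
  disc = (3/5)² − 4·(1/8)·(-6721/3200) = 361/256 ; √disc = 19/16
  v_R = (−(3/5) + 19/16) / (2·(1/8)) = 47/20 m/s
check:
stop time T_s = (47/20)/4 = 0.5875 s
reaction-phase robot travel = 2.3500·0.1000 = 0.2350 m
braking distance = 2.3500²/(2·4.0000) = 0.6903 m
person approaches 2.0000·(0.1000+0.5875) = 1.3750 m
C+Z_d+Z_r = 0.1000+0.0150+0.0150 = 0.1300 m
sum ≈ 0.2350+0.6903+1.3750+0.1300 ≈ 2.4303 m = S ✓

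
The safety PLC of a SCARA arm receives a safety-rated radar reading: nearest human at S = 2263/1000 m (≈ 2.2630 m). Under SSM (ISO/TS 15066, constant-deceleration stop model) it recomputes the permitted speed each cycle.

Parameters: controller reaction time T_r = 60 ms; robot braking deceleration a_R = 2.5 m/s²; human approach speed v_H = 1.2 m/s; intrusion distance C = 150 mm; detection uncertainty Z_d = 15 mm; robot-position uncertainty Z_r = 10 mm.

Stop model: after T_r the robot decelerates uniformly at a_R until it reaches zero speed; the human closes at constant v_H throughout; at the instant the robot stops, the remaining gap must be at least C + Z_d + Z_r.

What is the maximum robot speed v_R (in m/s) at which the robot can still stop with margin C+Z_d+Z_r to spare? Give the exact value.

v_R_max = 21/10 m/s = 2.1000 m/s

at the boundary: (1/5)·v² + (27/50)·v + (-252/125) = 0
  disc = (27/50)² − 4·(1/5)·(-252/125) = 4761/2500 ; √disc = 69/50
  v_R = (−(27/50) + 69/50) / (2·(1/5)) = 21/10 m/s
check:
stop time T_s = (21/10)/(5/2) = 0.8400 s
robot covers v_R·T_r = 2.1000·0.0600 = 0.1260 m before braking
robot covers 2.1000·0.8400 − ½·2.5000·0.8400² = 0.8820 m while stopping
person approaches 1.2000·(0.0600+0.8400) = 1.0800 m
residual clearance needed = 0.1500+0.0150+0.0100 = 0.1750 m
sum ≈ 0.1260+0.8820+1.0800+0.1750 ≈ 2.2630 m = S ✓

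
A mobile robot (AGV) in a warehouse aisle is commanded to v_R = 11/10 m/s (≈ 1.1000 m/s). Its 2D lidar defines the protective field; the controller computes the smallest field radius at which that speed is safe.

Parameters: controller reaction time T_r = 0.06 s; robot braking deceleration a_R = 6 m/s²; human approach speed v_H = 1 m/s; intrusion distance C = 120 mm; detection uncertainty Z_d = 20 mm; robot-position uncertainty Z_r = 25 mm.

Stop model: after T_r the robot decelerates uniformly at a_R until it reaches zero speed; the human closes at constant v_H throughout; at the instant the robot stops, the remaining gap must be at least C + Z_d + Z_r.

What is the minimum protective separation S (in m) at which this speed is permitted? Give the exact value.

S_min = 3451/6000 m = 0.5752 m

stop time T_s = (11/10)/6 = 0.1833 s
reaction-phase robot travel = 1.1000·0.0600 = 0.0660 m
robot covers 1.1000·0.1833 − ½·6.0000·0.1833² = 0.1008 m while stopping
person approaches 1.0000·(0.0600+0.1833) = 0.2433 m
residual clearance needed = 0.1200+0.0200+0.0250 = 0.1650 m
S_min ≈ 0.0660+0.1008+0.2433+0.1650  ⇒  S_min = 3451/6000 m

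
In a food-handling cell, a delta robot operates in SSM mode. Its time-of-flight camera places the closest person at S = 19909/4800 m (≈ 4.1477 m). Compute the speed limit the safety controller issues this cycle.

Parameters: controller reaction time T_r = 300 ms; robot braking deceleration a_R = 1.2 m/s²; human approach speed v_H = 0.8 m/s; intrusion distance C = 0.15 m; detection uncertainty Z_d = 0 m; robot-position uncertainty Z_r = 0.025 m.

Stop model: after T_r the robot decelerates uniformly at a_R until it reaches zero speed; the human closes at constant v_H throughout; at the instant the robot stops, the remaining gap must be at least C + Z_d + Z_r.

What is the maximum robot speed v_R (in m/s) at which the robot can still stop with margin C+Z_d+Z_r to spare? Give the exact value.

v_R_max = 41/20 m/s = 2.0500 m/s

quadratic (5/12)·v² + (29/30)·v + (-17917/4800) = 0
  disc = (29/30)² − 4·(5/12)·(-17917/4800) = 11449/1600 ; √disc = 107/40
  v_R = (−(29/30) + 107/40) / (2·(5/12)) = 41/20 m/s
check:
braking lasts T_s = (41/20)/(6/5) = 1.7083 s
reaction-phase robot travel = 2.0500·0.3000 = 0.6150 m
robot under decel: 2.0500²/(2·1.2000) = 1.7510 m
human over T_r+T_s: 0.8000·(0.3000+1.7083) = 1.6067 m
residual clearance needed = 0.1500+0.0000+0.0250 = 0.1750 m
sum ≈ 0.6150+1.7510+1.6067+0.1750 ≈ 4.1477 m = S ✓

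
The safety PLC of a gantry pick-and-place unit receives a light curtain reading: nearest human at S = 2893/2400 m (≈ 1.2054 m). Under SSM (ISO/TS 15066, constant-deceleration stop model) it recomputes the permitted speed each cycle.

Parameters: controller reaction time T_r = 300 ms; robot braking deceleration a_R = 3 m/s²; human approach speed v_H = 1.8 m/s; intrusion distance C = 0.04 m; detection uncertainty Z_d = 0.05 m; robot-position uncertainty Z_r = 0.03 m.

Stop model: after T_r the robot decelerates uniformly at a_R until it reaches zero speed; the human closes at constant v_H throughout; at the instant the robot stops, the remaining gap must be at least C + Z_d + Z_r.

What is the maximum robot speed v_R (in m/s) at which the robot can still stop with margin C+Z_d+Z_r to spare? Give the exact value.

v_R_max = 11/20 m/s = 0.5500 m/s

collect terms ⇒ (1/6)·v_R² + (9/10)·v_R + (-1309/2400) = 0
  disc = (9/10)² − 4·(1/6)·(-1309/2400) = 169/144 ; √disc = 13/12
  v_R = (−(9/10) + 13/12) / (2·(1/6)) = 11/20 m/s
check:
stop time T_s = (11/20)/3 = 0.1833 s
robot covers v_R·T_r = 0.5500·0.3000 = 0.1650 m before braking
robot covers 0.5500·0.1833 − ½·3.0000·0.1833² = 0.0504 m while stopping
human over T_r+T_s: 1.8000·(0.3000+0.1833) = 0.8700 m
residual clearance needed = 0.0400+0.0500+0.0300 = 0.1200 m
sum ≈ 0.1650+0.0504+0.8700+0.1200 ≈ 1.2054 m = S ✓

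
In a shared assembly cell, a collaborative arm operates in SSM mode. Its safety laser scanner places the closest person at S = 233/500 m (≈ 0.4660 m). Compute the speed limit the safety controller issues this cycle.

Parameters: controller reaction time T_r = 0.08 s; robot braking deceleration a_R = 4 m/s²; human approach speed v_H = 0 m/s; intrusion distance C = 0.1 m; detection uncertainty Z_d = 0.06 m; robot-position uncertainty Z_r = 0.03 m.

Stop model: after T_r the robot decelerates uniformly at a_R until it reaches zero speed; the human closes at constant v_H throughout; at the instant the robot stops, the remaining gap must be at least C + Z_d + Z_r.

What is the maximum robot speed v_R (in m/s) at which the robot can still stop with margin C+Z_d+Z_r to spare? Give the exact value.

quadratic (1/8)·v² + (2/25)·v + (-69/250) = 0
  disc = (2/25)² − 4·(1/8)·(-69/250) = 361/2500 ; √disc = 19/50
  v_R = (−(2/25) + 19/50) / (2·(1/8)) = 6/5 m/s
check:
stop time T_s = (6/5)/4 = 0.3000 s
reaction-phase robot travel = 1.2000·0.0800 = 0.0960 m
braking distance = 1.2000²/(2·4.0000) = 0.1800 m
human closes 0.0000·0.3800 = 0.0000 m
C+Z_d+Z_r = 0.1000+0.0600+0.0300 = 0.1900 m
sum ≈ 0.0960+0.1800+0.0000+0.1900 ≈ 0.4660 m = S ✓

v_R_max = 6/5 m/s = 1.2000 m/s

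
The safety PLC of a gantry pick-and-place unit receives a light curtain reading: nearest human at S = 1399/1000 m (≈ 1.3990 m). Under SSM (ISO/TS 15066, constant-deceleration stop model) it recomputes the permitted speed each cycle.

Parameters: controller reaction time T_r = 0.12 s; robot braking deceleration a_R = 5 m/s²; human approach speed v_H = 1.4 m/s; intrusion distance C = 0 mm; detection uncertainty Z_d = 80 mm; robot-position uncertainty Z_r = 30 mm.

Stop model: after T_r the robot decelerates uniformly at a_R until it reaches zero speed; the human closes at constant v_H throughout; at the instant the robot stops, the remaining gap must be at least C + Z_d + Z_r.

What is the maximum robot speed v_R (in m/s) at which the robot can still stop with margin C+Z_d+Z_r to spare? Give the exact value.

quadratic (1/10)·v² + (2/5)·v + (-1121/1000) = 0
  disc = (2/5)² − 4·(1/10)·(-1121/1000) = 1521/2500 ; √disc = 39/50
  v_R = (−(2/5) + 39/50) / (2·(1/10)) = 19/10 m/s
check:
T_s = v_R/a_R = (19/10)/5 = 0.3800 s
reaction-phase robot travel = 1.9000·0.1200 = 0.2280 m
robot covers 1.9000·0.3800 − ½·5.0000·0.3800² = 0.3610 m while stopping
person approaches 1.4000·(0.1200+0.3800) = 0.7000 m
residual clearance needed = 0.0000+0.0800+0.0300 = 0.1100 m
sum ≈ 0.2280+0.3610+0.7000+0.1100 ≈ 1.3990 m = S ✓

v_R_max = 19/10 m/s = 1.9000 m/s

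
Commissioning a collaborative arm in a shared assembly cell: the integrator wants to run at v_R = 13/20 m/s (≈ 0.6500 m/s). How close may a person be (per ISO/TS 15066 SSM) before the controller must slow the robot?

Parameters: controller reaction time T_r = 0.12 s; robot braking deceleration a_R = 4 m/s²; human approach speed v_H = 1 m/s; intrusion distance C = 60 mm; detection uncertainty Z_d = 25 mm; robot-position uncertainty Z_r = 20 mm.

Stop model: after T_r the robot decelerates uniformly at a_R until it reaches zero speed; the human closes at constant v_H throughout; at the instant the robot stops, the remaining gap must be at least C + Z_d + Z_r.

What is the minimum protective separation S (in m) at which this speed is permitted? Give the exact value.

stop time T_s = (13/20)/4 = 0.1625 s
robot covers v_R·T_r = 0.6500·0.1200 = 0.0780 m before braking
robot under decel: 0.6500²/(2·4.0000) = 0.0528 m
human over T_r+T_s: 1.0000·(0.1200+0.1625) = 0.2825 m
margins: 0.0600+0.0250+0.0200 = 0.1050 m
S_min ≈ 0.0780+0.0528+0.2825+0.1050  ⇒  S_min = 8293/16000 m

S_min = 8293/16000 m = 0.5183 m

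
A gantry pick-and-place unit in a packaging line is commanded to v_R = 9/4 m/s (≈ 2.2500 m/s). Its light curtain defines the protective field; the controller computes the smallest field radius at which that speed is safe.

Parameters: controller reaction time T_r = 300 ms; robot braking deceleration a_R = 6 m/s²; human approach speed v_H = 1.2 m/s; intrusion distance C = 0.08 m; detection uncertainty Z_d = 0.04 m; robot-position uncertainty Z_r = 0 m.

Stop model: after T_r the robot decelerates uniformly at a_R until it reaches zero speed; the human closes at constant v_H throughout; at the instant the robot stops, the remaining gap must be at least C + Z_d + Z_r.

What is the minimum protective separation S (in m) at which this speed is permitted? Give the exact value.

braking lasts T_s = (9/4)/6 = 0.3750 s
reaction-phase robot travel = 2.2500·0.3000 = 0.6750 m
robot under decel: 2.2500²/(2·6.0000) = 0.4219 m
person approaches 1.2000·(0.3000+0.3750) = 0.8100 m
C+Z_d+Z_r = 0.0800+0.0400+0.0000 = 0.1200 m
S_min ≈ 0.6750+0.4219+0.8100+0.1200  ⇒  S_min = 3243/1600 m

S_min = 3243/1600 m = 2.0269 m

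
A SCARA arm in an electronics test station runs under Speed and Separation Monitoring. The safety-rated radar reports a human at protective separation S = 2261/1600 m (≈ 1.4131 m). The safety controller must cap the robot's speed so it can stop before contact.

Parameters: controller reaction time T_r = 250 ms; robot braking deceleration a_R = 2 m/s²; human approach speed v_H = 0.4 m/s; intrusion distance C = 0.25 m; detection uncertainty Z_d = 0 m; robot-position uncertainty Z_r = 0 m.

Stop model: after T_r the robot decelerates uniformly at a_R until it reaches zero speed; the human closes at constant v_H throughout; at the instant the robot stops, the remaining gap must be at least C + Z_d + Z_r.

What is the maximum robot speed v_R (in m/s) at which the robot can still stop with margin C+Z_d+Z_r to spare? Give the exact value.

v_R_max = 27/20 m/s = 1.3500 m/s

collect terms ⇒ (1/4)·v_R² + (9/20)·v_R + (-1701/1600) = 0
  disc = (9/20)² − 4·(1/4)·(-1701/1600) = 81/64 ; √disc = 9/8
  v_R = (−(9/20) + 9/8) / (2·(1/4)) = 27/20 m/s
check:
stop time T_s = (27/20)/2 = 0.6750 s
reaction-phase robot travel = 1.3500·0.2500 = 0.3375 m
robot under decel: 1.3500²/(2·2.0000) = 0.4556 m
human closes 0.4000·0.9250 = 0.3700 m
margins: 0.2500+0.0000+0.0000 = 0.2500 m
sum ≈ 0.3375+0.4556+0.3700+0.2500 ≈ 1.4131 m = S ✓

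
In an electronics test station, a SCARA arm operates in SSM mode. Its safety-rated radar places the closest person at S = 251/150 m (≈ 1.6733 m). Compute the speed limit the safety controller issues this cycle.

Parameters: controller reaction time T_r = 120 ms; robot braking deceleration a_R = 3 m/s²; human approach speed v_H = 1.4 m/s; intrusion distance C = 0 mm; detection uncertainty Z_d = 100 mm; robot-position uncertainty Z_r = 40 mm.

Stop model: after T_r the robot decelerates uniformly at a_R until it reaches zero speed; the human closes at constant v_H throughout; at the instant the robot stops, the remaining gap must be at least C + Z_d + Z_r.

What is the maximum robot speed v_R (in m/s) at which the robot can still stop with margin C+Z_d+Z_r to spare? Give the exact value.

v_R_max = 8/5 m/s = 1.6000 m/s

at the boundary: (1/6)·v² + (44/75)·v + (-512/375) = 0
  disc = (44/75)² − 4·(1/6)·(-512/375) = 784/625 ; √disc = 28/25
  v_R = (−(44/75) + 28/25) / (2·(1/6)) = 8/5 m/s
check:
stop time T_s = (8/5)/3 = 0.5333 s
reaction-phase robot travel = 1.6000·0.1200 = 0.1920 m
robot under decel: 1.6000²/(2·3.0000) = 0.4267 m
person approaches 1.4000·(0.1200+0.5333) = 0.9147 m
residual clearance needed = 0.0000+0.1000+0.0400 = 0.1400 m
sum ≈ 0.1920+0.4267+0.9147+0.1400 ≈ 1.6733 m = S ✓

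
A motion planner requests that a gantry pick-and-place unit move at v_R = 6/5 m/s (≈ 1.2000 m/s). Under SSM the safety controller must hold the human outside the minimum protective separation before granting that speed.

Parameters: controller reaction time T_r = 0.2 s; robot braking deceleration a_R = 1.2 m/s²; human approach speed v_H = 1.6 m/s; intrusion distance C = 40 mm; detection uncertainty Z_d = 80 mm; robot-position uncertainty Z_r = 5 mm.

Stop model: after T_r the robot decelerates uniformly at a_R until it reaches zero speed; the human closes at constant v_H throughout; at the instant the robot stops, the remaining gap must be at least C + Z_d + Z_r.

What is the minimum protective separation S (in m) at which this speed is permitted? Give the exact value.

braking lasts T_s = (6/5)/(6/5) = 1.0000 s
reaction-phase robot travel = 1.2000·0.2000 = 0.2400 m
robot covers 1.2000·1.0000 − ½·1.2000·1.0000² = 0.6000 m while stopping
person approaches 1.6000·(0.2000+1.0000) = 1.9200 m
residual clearance needed = 0.0400+0.0800+0.0050 = 0.1250 m
S_min ≈ 0.2400+0.6000+1.9200+0.1250  ⇒  S_min = 577/200 m

S_min = 577/200 m = 2.8850 m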